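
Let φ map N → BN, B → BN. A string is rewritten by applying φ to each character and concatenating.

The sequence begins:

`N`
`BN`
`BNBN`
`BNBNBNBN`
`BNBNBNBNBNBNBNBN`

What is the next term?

Rewriting the 16 symbols of BNBNBNBNBNBNBNBN one by one yields BN BN BN BN BN BN BN BN BN BN BN BN BN BN BN BN; concatenated:

BNBNBNBNBNBNBNBNBNBNBNBNBNBNBNBN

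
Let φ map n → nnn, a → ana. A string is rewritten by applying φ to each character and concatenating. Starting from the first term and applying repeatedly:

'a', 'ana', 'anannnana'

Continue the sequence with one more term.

Expanding anannnana: a→ana, n→nnn, a→ana, n→nnn, n→nnn, n→nnn, a→ana, n→nnn, a→ana. Concatenated: ana nnn ana nnn nnn nnn ana nnn ana.

anannnanannnnnnnnnanannnana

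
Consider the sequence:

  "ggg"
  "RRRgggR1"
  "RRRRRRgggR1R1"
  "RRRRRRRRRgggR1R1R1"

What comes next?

Each term wraps the previous one in RRR on the left and R1 on the right.
One more step from RRRRRRRRRgggR1R1R1 gives the answer.

RRRRRRRRRRRRgggR1R1R1R1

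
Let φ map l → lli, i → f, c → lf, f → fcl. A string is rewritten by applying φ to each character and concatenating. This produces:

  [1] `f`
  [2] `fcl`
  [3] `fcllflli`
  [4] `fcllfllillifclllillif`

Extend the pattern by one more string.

fcllfllillifclllillifllilliffcllfllillillifllilliffcl

Replace each of the 21 characters of fcllfllillifclllillif in place — fcl lf lli lli fcl lli lli f lli lli f fcl lf lli lli lli f lli lli f fcl — and concatenate.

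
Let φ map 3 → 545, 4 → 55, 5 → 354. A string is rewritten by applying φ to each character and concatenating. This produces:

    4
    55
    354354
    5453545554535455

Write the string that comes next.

35455354545354553543543545535454535455354354

φ(5453545554535455) expands symbol-by-symbol to 354 55 354 545 354 55 354 354 354 55 354 545 354 55 354 354; joining the 16 pieces gives the next term.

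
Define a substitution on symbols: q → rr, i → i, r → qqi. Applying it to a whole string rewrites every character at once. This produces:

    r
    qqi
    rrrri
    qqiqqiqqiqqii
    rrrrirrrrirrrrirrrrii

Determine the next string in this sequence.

Rewriting the 21 symbols of rrrrirrrrirrrrirrrrii one by one yields qqi qqi qqi qqi i qqi qqi qqi qqi i qqi qqi qqi qqi i qqi qqi qqi qqi i i; concatenated:

qqiqqiqqiqqiiqqiqqiqqiqqiiqqiqqiqqiqqiiqqiqqiqqiqqiii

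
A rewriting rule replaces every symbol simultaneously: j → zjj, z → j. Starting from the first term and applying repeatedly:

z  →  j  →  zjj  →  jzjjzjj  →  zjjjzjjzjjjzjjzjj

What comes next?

Replace each of the 17 characters of zjjjzjjzjjjzjjzjj in place — j zjj zjj zjj j zjj zjj j zjj zjj zjj j zjj zjj j zjj zjj — and concatenate.

jzjjzjjzjjjzjjzjjjzjjzjjzjjjzjjzjjjzjjzjj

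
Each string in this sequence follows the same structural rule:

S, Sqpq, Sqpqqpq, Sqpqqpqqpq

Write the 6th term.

Sqpqqpqqpqqpqqpq

The strings grow by a fixed suffix qpq each time.
From Sqpqqpqqpq, 2 further steps: Sqpqqpqqpq → Sqpqqpqqpqqpq → (answer).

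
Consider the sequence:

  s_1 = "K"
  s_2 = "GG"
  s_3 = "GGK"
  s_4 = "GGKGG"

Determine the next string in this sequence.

This is a Fibonacci-style word recurrence s(k) = s(k−1)·s(k−2): e.g. GG·K = GGK.
So term 5 is GGKGG·GGK.

GGKGGGGK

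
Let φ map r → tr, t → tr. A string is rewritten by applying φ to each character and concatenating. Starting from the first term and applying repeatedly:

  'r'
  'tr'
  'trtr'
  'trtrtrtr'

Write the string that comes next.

Rewriting each symbol of trtrtrtr: t→tr, r→tr, t→tr, r→tr, t→tr, r→tr, t→tr, r→tr, which concatenates to tr tr tr tr tr tr tr tr.

trtrtrtrtrtrtrtr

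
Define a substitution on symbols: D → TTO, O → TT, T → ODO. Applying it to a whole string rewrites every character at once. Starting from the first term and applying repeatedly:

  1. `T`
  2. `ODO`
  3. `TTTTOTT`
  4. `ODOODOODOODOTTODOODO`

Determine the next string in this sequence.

TTTTOTTTTTTOTTTTTTOTTTTTTOTTODOODOTTTTOTTTTTTOTT

φ(ODOODOODOODOTTODOODO) expands symbol-by-symbol to TT TTO TT TT TTO TT TT TTO TT TT TTO TT ODO ODO TT TTO TT TT TTO TT; joining the 20 pieces gives the next term.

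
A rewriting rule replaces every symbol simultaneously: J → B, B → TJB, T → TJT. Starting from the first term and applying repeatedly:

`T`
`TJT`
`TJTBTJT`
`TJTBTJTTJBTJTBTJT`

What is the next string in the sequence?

TJTBTJTTJBTJTBTJTTJTBTJBTJTBTJTTJBTJTBTJT

Replace each of the 17 characters of TJTBTJTTJBTJTBTJT in place — TJT B TJT TJB TJT B TJT TJT B TJB TJT B TJT TJB TJT B TJT — and concatenate.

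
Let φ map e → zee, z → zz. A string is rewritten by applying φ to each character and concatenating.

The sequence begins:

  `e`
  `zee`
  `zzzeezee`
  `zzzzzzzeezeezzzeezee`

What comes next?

zzzzzzzzzzzzzzzeezeezzzeezeezzzzzzzeezeezzzeezee

Replace each of the 20 characters of zzzzzzzeezeezzzeezee in place — zz zz zz zz zz zz zz zee zee zz zee zee zz zz zz zee zee zz zee zee — and concatenate.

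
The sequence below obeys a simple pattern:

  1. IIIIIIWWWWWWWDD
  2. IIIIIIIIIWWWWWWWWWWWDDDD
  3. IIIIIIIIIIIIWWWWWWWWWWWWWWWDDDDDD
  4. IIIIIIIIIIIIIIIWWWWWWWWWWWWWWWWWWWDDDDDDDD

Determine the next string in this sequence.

IIIIIIIIIIIIIIIIIIWWWWWWWWWWWWWWWWWWWWWWWDDDDDDDDDD

Each string has the form I^{3n} W^{4n-1} D^{2n-2}, where the shown terms are n = 2, 3, 4, 5.
Setting n = 6 gives 18, 23, 10 characters in each block.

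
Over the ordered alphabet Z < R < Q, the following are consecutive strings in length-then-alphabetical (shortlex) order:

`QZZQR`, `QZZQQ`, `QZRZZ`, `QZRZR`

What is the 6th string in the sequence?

Advancing 2 positions from QZRZR through QZRZR → QZRZQ reaches term 6.

QZRRZ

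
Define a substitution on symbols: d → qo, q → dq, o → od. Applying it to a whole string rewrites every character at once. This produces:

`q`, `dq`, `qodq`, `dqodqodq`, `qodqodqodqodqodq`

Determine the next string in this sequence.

Rewriting the 16 symbols of qodqodqodqodqodq one by one yields dq od qo dq od qo dq od qo dq od qo dq od qo dq; concatenated:

dqodqodqodqodqodqodqodqodqodqodq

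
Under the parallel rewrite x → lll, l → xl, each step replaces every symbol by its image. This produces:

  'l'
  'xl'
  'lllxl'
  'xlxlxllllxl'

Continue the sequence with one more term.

Rewriting each symbol of xlxlxllllxl: x→lll, l→xl, x→lll, l→xl, x→lll, l→xl, l→xl, l→xl, l→xl, x→lll, l→xl, which concatenates to lll xl lll xl lll xl xl xl xl lll xl.

lllxllllxllllxlxlxlxllllxl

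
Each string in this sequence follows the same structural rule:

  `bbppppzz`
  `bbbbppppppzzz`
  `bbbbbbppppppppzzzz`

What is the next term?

bbbbbbbbppppppppppzzzzz

Reading off run lengths: b runs 2, 4, 6; p runs 4, 6, 8; z runs 2, 3, 4 — each is linear in n (n = 1, 2, …).
For the next term, n = 4, so the run lengths are 8, 10, 5.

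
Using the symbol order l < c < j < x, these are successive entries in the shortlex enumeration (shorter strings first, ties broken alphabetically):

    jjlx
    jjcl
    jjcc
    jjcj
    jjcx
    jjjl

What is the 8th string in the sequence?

jjjj

Stepping forward 2 times from jjjl: jjjl → jjjc, then the target.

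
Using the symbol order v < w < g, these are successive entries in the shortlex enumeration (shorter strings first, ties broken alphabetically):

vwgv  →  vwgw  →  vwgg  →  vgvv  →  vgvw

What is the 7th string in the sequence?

Stepping forward 2 times from vgvw: vgvw → vgvg, then the target.

vgwv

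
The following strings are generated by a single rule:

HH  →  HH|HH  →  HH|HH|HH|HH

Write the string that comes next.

Each string is two copies of the previous one joined by '|'.
Doubling HH|HH|HH|HH with '|' between the halves:

HH|HH|HH|HH|HH|HH|HH|HH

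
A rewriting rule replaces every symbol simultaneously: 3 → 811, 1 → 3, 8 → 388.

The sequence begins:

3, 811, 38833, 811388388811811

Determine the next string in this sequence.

388338113883888113883883883338833

φ(811388388811811) expands symbol-by-symbol to 388 3 3 811 388 388 811 388 388 388 3 3 388 3 3; joining the 15 pieces gives the next term.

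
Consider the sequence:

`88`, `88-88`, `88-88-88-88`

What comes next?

88-88-88-88-88-88-88-88

Each string is two copies of the previous one joined by '-'.
One more doubling of 88-88-88-88 gives the answer.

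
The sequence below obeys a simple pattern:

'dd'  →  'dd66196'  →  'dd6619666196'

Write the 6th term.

Every step adds 66196 to the end: s(k+1) = s(k)·66196.
From dd6619666196, 3 further steps: dd6619666196 → dd661966619666196 → dd66196661966619666196 → (answer).

dd6619666196661966619666196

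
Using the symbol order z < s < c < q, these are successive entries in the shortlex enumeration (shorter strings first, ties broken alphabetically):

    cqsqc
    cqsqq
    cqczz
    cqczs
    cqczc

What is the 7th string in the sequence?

Stepping forward 2 times from cqczc: cqczc → cqczq, then the target.

cqcsz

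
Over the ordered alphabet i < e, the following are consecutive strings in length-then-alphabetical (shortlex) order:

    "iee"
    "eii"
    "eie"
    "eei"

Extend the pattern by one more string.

eee

Find the rightmost character of eei below e, bump it to the next letter, and reset everything to its right to i.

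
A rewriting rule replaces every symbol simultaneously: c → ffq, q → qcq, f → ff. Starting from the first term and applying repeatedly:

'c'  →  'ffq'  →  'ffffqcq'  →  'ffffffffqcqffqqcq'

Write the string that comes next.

ffffffffffffffffqcqffqqcqffffqcqqcqffqqcq

φ(ffffffffqcqffqqcq) expands symbol-by-symbol to ff ff ff ff ff ff ff ff qcq ffq qcq ff ff qcq qcq ffq qcq; joining the 17 pieces gives the next term.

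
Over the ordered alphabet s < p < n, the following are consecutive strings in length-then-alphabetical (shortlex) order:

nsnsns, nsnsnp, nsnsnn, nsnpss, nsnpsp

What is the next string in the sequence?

nsnpsn

The successor of nsnpsp increments the rightmost position that isn't already n and resets every position after it to s.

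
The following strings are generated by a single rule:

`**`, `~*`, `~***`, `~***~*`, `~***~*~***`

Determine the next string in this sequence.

Each term (from the third on) is the previous term followed by the one before it: term 3 = ~*·** = ~***.
The next term joins ~***~*~*** and ~***~*.

~***~*~***~***~*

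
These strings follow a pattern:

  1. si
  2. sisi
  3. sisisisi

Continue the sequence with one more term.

sisisisisisisisi

Each string is two copies of the previous one concatenated.
One more doubling of sisisisi gives the answer.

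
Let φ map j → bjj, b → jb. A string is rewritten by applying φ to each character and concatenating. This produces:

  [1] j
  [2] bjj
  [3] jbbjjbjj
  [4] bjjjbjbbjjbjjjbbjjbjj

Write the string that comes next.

φ(bjjjbjbbjjbjjjbbjjbjj) expands symbol-by-symbol to jb bjj bjj bjj jb bjj jb jb bjj bjj jb bjj bjj bjj jb jb bjj bjj jb bjj bjj; joining the 21 pieces gives the next term.

jbbjjbjjbjjjbbjjjbjbbjjbjjjbbjjbjjbjjjbjbbjjbjjjbbjjbjj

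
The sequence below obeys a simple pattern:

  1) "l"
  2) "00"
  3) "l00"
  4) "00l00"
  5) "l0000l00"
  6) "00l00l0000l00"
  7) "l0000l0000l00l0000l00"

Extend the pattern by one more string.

00l00l0000l00l0000l0000l00l0000l00

From term 3 onward, concatenate the second-to-last term with the last: l·00 = l00, 00·l00 = 00l00, …
Continuing: 00l00l0000l00 · l0000l0000l00l0000l00 gives term 8.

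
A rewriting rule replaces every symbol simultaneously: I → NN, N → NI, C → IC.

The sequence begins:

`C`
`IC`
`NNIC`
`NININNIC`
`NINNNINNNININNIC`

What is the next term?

φ(NINNNINNNININNIC) expands symbol-by-symbol to NI NN NI NI NI NN NI NI NI NN NI NN NI NI NN IC; joining the 16 pieces gives the next term.

NINNNINININNNINININNNINNNININNIC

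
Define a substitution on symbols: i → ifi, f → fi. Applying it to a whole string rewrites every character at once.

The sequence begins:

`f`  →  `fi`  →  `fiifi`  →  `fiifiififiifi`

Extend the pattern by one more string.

fiifiififiifiififiififiifiififiifi

Applying the rule to each of the 13 symbols of fiifiififiifi gives the pieces fi ifi ifi fi ifi ifi fi ifi fi ifi ifi fi ifi, which concatenate to the answer.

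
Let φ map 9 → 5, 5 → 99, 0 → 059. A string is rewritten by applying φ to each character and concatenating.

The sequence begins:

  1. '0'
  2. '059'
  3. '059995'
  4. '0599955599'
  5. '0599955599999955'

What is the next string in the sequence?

Rewriting the 16 symbols of 0599955599999955 one by one yields 059 99 5 5 5 99 99 99 5 5 5 5 5 5 99 99; concatenated:

059995559999995555559999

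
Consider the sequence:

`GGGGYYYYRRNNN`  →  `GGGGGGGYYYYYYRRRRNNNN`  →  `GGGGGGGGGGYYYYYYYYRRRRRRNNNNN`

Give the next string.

Each string has the form G^{3n+1} Y^{2n+2} R^{2n} N^{n+2} (n = 1, 2, …).
Setting n = 4 gives 13, 10, 8, 6 characters in each block.

GGGGGGGGGGGGGYYYYYYYYYYRRRRRRRRNNNNNN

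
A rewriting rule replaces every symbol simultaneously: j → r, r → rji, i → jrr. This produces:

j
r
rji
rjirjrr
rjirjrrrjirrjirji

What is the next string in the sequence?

φ(rjirjrrrjirrjirji) expands symbol-by-symbol to rji r jrr rji r rji rji rji r jrr rji rji r jrr rji r jrr; joining the 17 pieces gives the next term.

rjirjrrrjirrjirjirjirjrrrjirjirjrrrjirjrr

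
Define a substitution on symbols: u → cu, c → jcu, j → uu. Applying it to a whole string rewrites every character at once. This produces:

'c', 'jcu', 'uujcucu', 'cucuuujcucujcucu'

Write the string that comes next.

Rewriting the 16 symbols of cucuuujcucujcucu one by one yields jcu cu jcu cu cu cu uu jcu cu jcu cu uu jcu cu jcu cu; concatenated:

jcucujcucucucuuujcucujcucuuujcucujcucu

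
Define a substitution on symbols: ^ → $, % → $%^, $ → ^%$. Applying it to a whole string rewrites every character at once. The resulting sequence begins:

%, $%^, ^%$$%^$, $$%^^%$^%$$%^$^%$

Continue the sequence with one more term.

Rewriting the 17 symbols of $$%^^%$^%$$%^$^%$ one by one yields ^%$ ^%$ $%^ $ $ $%^ ^%$ $ $%^ ^%$ ^%$ $%^ $ ^%$ $ $%^ ^%$; concatenated:

^%$^%$$%^$$$%^^%$$$%^^%$^%$$%^$^%$$$%^^%$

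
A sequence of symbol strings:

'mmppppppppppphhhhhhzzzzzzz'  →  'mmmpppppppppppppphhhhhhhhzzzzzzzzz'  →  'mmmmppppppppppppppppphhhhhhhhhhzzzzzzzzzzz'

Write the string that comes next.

Term n consists of n-1 m's, followed by 3n+2 p's, followed by 2n h's, followed by 2n+1 z's, where the shown terms are n = 3, 4, 5.
Setting n = 6 gives 5, 20, 12, 13 characters in each block.

mmmmmpppppppppppppppppppphhhhhhhhhhhhzzzzzzzzzzzzz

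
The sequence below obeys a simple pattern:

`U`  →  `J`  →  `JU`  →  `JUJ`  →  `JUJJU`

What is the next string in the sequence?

JUJJUJUJ

From term 3 onward, concatenate the last term with the second-to-last: J·U = JU, JU·J = JUJ, …
The next term joins JUJJU and JUJ.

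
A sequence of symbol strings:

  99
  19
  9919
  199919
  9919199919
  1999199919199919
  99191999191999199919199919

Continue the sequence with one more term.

199919991919991999191999191999199919199919

This is a Fibonacci-style word recurrence s(k) = s(k−2)·s(k−1): e.g. 99·19 = 9919.
The next term joins 1999199919199919 and 99191999191999199919199919.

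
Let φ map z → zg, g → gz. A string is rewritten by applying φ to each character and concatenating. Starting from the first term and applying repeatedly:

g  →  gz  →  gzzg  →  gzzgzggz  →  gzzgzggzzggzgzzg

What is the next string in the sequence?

Rewriting the 16 symbols of gzzgzggzzggzgzzg one by one yields gz zg zg gz zg gz gz zg zg gz gz zg gz zg zg gz; concatenated:

gzzgzggzzggzgzzgzggzgzzggzzgzggz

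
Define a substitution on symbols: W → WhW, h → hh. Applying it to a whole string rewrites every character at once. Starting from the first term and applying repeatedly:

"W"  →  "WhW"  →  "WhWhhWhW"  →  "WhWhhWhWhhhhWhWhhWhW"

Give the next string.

WhWhhWhWhhhhWhWhhWhWhhhhhhhhWhWhhWhWhhhhWhWhhWhW

φ(WhWhhWhWhhhhWhWhhWhW) expands symbol-by-symbol to WhW hh WhW hh hh WhW hh WhW hh hh hh hh WhW hh WhW hh hh WhW hh WhW; joining the 20 pieces gives the next term.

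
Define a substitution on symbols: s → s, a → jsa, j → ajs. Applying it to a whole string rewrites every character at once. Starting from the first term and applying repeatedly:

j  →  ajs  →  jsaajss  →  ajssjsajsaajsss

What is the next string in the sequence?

jsaajsssajssjsaajssjsajsaajssss

Applying the rule to each of the 15 symbols of ajssjsajsaajsss gives the pieces jsa ajs s s ajs s jsa ajs s jsa jsa ajs s s s, which concatenate to the answer.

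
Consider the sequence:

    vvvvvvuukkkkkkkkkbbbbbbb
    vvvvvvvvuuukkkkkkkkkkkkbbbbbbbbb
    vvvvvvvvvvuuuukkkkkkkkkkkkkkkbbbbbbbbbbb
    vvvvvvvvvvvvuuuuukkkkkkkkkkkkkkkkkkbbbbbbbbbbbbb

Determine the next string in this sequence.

Term n consists of 2n v's, followed by n-1 u's, followed by 3n k's, followed by 2n+1 b's, where the shown terms are n = 3, 4, 5, 6.
Setting n = 7 gives 14, 6, 21, 15 characters in each block.

vvvvvvvvvvvvvvuuuuuukkkkkkkkkkkkkkkkkkkkkbbbbbbbbbbbbbbb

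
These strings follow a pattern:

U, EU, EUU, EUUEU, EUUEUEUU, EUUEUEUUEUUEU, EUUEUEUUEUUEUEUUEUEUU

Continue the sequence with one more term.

EUUEUEUUEUUEUEUUEUEUUEUUEUEUUEUUEU

Each term (from the third on) is the previous term followed by the one before it: term 3 = EU·U = EUU.
So term 8 is EUUEUEUUEUUEUEUUEUEUU·EUUEUEUUEUUEU.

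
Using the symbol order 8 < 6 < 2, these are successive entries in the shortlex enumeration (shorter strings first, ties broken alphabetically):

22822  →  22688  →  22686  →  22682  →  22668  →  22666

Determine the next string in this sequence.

22662

Find the rightmost character of 22666 below 2, bump it to the next letter, and reset everything to its right to 8.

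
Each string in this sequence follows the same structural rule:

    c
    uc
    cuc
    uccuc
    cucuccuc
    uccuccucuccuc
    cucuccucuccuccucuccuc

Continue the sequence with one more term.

Each term (from the third on) is the two preceding terms concatenated in order: term 3 = c·uc = cuc.
The next term joins uccuccucuccuc and cucuccucuccuccucuccuc.

uccuccucuccuccucuccucuccuccucuccuc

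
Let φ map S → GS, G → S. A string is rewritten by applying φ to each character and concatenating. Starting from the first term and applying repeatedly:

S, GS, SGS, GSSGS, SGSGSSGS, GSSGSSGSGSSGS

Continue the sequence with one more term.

Replace each of the 13 characters of GSSGSSGSGSSGS in place — S GS GS S GS GS S GS S GS GS S GS — and concatenate.

SGSGSSGSGSSGSSGSGSSGS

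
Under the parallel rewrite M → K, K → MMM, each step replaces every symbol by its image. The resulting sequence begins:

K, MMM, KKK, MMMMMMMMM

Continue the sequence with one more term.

Expanding MMMMMMMMM: M→K, M→K, M→K, M→K, M→K, M→K, M→K, M→K, M→K. Concatenated: K K K K K K K K K.

KKKKKKKKK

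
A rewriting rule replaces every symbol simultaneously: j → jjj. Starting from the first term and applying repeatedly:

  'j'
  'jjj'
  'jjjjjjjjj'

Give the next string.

Rewriting each symbol of jjjjjjjjj: j→jjj, j→jjj, j→jjj, j→jjj, j→jjj, j→jjj, j→jjj, j→jjj, j→jjj, which concatenates to jjj jjj jjj jjj jjj jjj jjj jjj jjj.

jjjjjjjjjjjjjjjjjjjjjjjjjjj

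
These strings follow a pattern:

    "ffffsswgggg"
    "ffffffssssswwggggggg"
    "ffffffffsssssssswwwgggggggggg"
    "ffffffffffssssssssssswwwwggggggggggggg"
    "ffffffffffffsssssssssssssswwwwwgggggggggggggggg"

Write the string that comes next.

The n-th term is 2n+2 f's then 3n-1 s's then n w's then 3n+1 g's (n = 1, 2, …).
For the next term, n = 6, so the run lengths are 14, 17, 6, 19.

ffffffffffffffssssssssssssssssswwwwwwggggggggggggggggggg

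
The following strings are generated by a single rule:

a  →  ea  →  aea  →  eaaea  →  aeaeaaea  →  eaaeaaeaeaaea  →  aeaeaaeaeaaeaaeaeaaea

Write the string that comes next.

eaaeaaeaeaaeaaeaeaaeaeaaeaaeaeaaea

From term 3 onward, concatenate the second-to-last term with the last: a·ea = aea, ea·aea = eaaea, …
Continuing: eaaeaaeaeaaea · aeaeaaeaeaaeaaeaeaaea gives term 8.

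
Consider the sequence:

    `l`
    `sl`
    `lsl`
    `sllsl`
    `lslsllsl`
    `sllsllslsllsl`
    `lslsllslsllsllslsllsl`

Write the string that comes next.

Each term (from the third on) is the two preceding terms concatenated in order: term 3 = l·sl = lsl.
Continuing: sllsllslsllsl · lslsllslsllsllslsllsl gives term 8.

sllsllslsllsllslsllslsllsllslsllsl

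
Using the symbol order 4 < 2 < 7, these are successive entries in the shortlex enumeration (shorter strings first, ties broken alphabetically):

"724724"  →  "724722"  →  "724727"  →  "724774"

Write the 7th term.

722444

Advancing 3 positions from 724774 through 724774 → 724772 → 724777 reaches term 7.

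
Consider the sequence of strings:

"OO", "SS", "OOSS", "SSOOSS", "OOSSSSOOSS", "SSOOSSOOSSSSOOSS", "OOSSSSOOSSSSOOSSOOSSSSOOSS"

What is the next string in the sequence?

From term 3 onward, concatenate the second-to-last term with the last: OO·SS = OOSS, SS·OOSS = SSOOSS, …
Continuing: SSOOSSOOSSSSOOSS · OOSSSSOOSSSSOOSSOOSSSSOOSS gives term 8.

SSOOSSOOSSSSOOSSOOSSSSOOSSSSOOSSOOSSSSOOSS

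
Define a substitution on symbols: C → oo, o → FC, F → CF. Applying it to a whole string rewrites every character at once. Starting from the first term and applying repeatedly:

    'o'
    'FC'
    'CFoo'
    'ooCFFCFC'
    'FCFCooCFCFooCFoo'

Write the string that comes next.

Rewriting the 16 symbols of FCFCooCFCFooCFoo one by one yields CF oo CF oo FC FC oo CF oo CF FC FC oo CF FC FC; concatenated:

CFooCFooFCFCooCFooCFFCFCooCFFCFC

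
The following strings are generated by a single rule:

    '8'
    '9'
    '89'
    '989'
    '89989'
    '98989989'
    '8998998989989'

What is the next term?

989899898998998989989

Each term (from the third on) is the two preceding terms concatenated in order: term 3 = 8·9 = 89.
So term 8 is 98989989·8998998989989.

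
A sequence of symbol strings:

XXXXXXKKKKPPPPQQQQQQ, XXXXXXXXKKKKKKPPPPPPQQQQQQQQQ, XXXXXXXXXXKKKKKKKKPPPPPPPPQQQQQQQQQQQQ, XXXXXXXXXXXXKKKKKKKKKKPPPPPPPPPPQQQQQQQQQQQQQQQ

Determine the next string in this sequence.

Term n consists of 2n+2 X's, followed by 2n K's, followed by 2n P's, followed by 3n Q's, where the shown terms are n = 2, 3, 4, 5.
For the next term, n = 6, so the run lengths are 14, 12, 12, 18.

XXXXXXXXXXXXXXKKKKKKKKKKKKPPPPPPPPPPPPQQQQQQQQQQQQQQQQQQ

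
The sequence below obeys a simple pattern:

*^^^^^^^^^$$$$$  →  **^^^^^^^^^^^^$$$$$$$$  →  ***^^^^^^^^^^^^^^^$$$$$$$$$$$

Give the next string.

Term n consists of n-1 *'s, followed by 3n+3 ^'s, followed by 3n-1 $'s, where the shown terms are n = 2, 3, 4.
For the next term, n = 5, so the run lengths are 4, 18, 14.

****^^^^^^^^^^^^^^^^^^$$$$$$$$$$$$$$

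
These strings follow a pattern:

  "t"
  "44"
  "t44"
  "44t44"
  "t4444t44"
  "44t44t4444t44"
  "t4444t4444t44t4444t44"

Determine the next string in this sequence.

44t44t4444t44t4444t4444t44t4444t44

This is a Fibonacci-style word recurrence s(k) = s(k−2)·s(k−1): e.g. t·44 = t44.
Continuing: 44t44t4444t44 · t4444t4444t44t4444t44 gives term 8.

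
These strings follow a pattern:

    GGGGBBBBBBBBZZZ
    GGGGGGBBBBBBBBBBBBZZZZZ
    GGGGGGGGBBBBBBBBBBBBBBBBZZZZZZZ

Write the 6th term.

The n-th term is 2n G's then 4n B's then 2n-1 Z's, where the shown terms are n = 2, 3, 4.
For term 6, n = 7, so the run lengths are 14, 28, 13.

GGGGGGGGGGGGGGBBBBBBBBBBBBBBBBBBBBBBBBBBBBZZZZZZZZZZZZZ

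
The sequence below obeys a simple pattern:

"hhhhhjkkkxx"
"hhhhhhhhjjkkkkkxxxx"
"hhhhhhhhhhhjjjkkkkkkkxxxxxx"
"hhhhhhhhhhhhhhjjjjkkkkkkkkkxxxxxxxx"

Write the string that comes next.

Reading off run lengths: h runs 5, 8, 11, 14; j runs 1, 2, 3, 4; k runs 3, 5, 7, 9; x runs 2, 4, 6, 8 — each is linear in n (n = 1, 2, …).
For the next term, n = 5, so the run lengths are 17, 5, 11, 10.

hhhhhhhhhhhhhhhhhjjjjjkkkkkkkkkkkxxxxxxxxxx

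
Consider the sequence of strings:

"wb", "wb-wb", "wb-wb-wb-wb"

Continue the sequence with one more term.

Each string is two copies of the previous one joined by '-'.
Doubling wb-wb-wb-wb with '-' between the halves:

wb-wb-wb-wb-wb-wb-wb-wb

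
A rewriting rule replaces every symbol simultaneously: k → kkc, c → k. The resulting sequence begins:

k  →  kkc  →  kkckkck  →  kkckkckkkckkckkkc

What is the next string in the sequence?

Replace each of the 17 characters of kkckkckkkckkckkkc in place — kkc kkc k kkc kkc k kkc kkc kkc k kkc kkc k kkc kkc kkc k — and concatenate.

kkckkckkkckkckkkckkckkckkkckkckkkckkckkck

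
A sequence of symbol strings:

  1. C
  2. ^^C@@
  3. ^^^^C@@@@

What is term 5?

Every step adds ^^ to the front and @@ to the end of the previous string.
From ^^^^C@@@@, 2 further steps: ^^^^C@@@@ → ^^^^^^C@@@@@@ → (answer).

^^^^^^^^C@@@@@@@@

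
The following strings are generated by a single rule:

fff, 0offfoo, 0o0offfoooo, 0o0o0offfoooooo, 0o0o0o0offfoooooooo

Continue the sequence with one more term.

0o0o0o0o0offfoooooooooo

s(k+1) = 0o·s(k)·oo, so each term gains 0o as a prefix and oo as a suffix.
One more step from 0o0o0o0offfoooooooo gives the answer.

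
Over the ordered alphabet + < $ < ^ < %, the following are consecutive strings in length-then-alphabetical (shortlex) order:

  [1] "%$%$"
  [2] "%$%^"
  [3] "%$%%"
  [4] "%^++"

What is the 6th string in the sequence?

Continuing the enumeration 2 steps past %^++: %^++ → %^+$ → (answer).

%^+^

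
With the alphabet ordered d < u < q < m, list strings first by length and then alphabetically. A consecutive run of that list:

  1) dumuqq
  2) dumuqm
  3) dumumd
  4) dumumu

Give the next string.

dumumq

Find the rightmost character of dumumu below m, bump it to the next letter, and reset everything to its right to d.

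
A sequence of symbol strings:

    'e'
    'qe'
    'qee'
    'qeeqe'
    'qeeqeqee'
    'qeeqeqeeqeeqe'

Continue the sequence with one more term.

Each term (from the third on) is the previous term followed by the one before it: term 3 = qe·e = qee.
The next term joins qeeqeqeeqeeqe and qeeqeqee.

qeeqeqeeqeeqeqeeqeqee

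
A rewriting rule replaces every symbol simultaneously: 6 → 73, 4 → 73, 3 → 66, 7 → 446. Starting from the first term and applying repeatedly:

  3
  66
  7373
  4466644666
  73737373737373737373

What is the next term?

Applying the rule to each of the 20 symbols of 73737373737373737373 gives the pieces 446 66 446 66 446 66 446 66 446 66 446 66 446 66 446 66 446 66 446 66, which concatenate to the answer.

44666446664466644666446664466644666446664466644666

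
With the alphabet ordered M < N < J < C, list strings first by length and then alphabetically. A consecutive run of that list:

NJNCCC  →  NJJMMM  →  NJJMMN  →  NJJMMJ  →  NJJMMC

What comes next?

Find the rightmost character of NJJMMC below C, bump it to the next letter, and reset everything to its right to M.

NJJMNM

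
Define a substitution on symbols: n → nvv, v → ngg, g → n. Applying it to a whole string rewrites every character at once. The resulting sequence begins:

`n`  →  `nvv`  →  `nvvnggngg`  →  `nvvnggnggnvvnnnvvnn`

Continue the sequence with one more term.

nvvnggnggnvvnnnvvnnnvvnggnggnvvnvvnvvnggnggnvvnvv

Applying the rule to each of the 19 symbols of nvvnggnggnvvnnnvvnn gives the pieces nvv ngg ngg nvv n n nvv n n nvv ngg ngg nvv nvv nvv ngg ngg nvv nvv, which concatenate to the answer.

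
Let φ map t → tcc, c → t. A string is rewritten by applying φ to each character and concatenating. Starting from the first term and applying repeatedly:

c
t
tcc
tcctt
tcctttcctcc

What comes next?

tcctttcctcctcctttcctt

Apply φ to tcctttcctcc symbol by symbol: t→tcc, c→t, c→t, t→tcc, t→tcc, t→tcc, c→t, c→t, t→tcc, c→t, c→t; joined: tcc t t tcc tcc tcc t t tcc t t.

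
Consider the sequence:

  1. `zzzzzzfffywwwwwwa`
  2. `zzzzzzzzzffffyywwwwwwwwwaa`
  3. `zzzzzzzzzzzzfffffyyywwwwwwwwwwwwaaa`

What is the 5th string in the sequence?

Term n consists of 3n z's, followed by n+1 f's, followed by n-1 y's, followed by 3n w's, followed by n-1 a's, where the shown terms are n = 2, 3, 4.
At n = 6 the blocks have lengths 18, 7, 5, 18, 5.

zzzzzzzzzzzzzzzzzzfffffffyyyyywwwwwwwwwwwwwwwwwwaaaaa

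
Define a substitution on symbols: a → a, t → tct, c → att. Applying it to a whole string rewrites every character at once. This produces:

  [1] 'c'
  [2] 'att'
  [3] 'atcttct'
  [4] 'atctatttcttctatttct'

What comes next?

Rewriting the 19 symbols of atctatttcttctatttct one by one yields a tct att tct a tct tct tct att tct tct att tct a tct tct tct att tct; concatenated:

atctatttctatcttcttctatttcttctatttctatcttcttctatttct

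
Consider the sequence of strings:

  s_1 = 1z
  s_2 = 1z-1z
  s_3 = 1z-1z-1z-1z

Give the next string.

Every step duplicates the string with '-' between the halves.
One more doubling of 1z-1z-1z-1z gives the answer.

1z-1z-1z-1z-1z-1z-1z-1z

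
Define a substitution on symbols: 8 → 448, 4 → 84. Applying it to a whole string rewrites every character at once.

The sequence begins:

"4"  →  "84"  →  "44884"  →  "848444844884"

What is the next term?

44884448848484448848444844884

Rewriting each symbol of 848444844884: 8→448, 4→84, 8→448, 4→84, 4→84, 4→84, 8→448, 4→84, 4→84, 8→448, 8→448, 4→84, which concatenates to 448 84 448 84 84 84 448 84 84 448 448 84.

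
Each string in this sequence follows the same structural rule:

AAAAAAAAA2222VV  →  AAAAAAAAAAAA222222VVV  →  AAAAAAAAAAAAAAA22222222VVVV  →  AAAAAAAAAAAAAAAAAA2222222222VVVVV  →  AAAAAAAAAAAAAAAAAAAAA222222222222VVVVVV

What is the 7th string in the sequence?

AAAAAAAAAAAAAAAAAAAAAAAAAAA2222222222222222VVVVVVVV

Term n consists of 3n A's, followed by 2n-2 2's, followed by n-1 V's, where the shown terms are n = 3, 4, 5, 6, 7.
At n = 9 the blocks have lengths 27, 16, 8.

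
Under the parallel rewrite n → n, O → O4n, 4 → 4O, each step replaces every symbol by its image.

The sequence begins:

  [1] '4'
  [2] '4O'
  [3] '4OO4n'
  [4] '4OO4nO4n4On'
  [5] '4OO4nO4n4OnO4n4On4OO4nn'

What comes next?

4OO4nO4n4OnO4n4On4OO4nnO4n4On4OO4nn4OO4nO4n4Onn

φ(4OO4nO4n4OnO4n4On4OO4nn) expands symbol-by-symbol to 4O O4n O4n 4O n O4n 4O n 4O O4n n O4n 4O n 4O O4n n 4O O4n O4n 4O n n; joining the 23 pieces gives the next term.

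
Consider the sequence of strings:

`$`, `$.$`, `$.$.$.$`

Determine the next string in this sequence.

$.$.$.$.$.$.$.$

Each string is two copies of the previous one joined by '.'.
So the next term is two copies of $.$.$.$ with '.' between the halves.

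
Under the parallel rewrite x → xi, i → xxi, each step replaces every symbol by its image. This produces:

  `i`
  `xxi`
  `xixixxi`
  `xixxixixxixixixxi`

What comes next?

xixxixixixxixixxixixixxixixxixixxixixixxi

Applying the rule to each of the 17 symbols of xixxixixxixixixxi gives the pieces xi xxi xi xi xxi xi xxi xi xi xxi xi xxi xi xxi xi xi xxi, which concatenate to the answer.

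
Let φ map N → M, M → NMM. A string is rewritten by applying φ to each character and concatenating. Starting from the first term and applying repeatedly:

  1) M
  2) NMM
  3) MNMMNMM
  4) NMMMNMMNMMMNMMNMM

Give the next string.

Applying the rule to each of the 17 symbols of NMMMNMMNMMMNMMNMM gives the pieces M NMM NMM NMM M NMM NMM M NMM NMM NMM M NMM NMM M NMM NMM, which concatenate to the answer.

MNMMNMMNMMMNMMNMMMNMMNMMNMMMNMMNMMMNMMNMM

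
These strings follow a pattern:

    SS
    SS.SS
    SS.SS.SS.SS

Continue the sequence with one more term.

SS.SS.SS.SS.SS.SS.SS.SS

s(k+1) = s(k)·.·s(k) — each term doubles the last with '.' between the halves.
One more doubling of SS.SS.SS.SS gives the answer.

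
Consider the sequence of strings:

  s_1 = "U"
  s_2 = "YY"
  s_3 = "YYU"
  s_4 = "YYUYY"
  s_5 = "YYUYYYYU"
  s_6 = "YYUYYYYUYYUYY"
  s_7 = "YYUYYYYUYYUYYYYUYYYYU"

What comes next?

Each term (from the third on) is the previous term followed by the one before it: term 3 = YY·U = YYU.
Continuing: YYUYYYYUYYUYYYYUYYYYU · YYUYYYYUYYUYY gives term 8.

YYUYYYYUYYUYYYYUYYYYUYYUYYYYUYYUYY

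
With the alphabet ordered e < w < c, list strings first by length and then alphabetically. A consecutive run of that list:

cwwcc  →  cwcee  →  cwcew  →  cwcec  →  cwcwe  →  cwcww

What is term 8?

Stepping forward 2 times from cwcww: cwcww → cwcwc, then the target.

cwcce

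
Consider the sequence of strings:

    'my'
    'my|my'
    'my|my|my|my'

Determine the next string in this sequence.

my|my|my|my|my|my|my|my

Every step duplicates the string with '|' between the halves.
So the next term is two copies of my|my|my|my with '|' between the halves.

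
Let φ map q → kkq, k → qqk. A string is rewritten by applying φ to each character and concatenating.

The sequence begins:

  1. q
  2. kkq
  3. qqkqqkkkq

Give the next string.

kkqkkqqqkkkqkkqqqkqqkqqkkkq

Expanding qqkqqkkkq: q→kkq, q→kkq, k→qqk, q→kkq, q→kkq, k→qqk, k→qqk, k→qqk, q→kkq. Concatenated: kkq kkq qqk kkq kkq qqk qqk qqk kkq.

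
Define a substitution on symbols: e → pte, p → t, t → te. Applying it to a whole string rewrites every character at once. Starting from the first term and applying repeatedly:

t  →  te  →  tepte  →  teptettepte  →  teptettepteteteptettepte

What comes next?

teptettepteteteptetteptetepteteptettepteteteptettepte

φ(teptettepteteteptettepte) expands symbol-by-symbol to te pte t te pte te te pte t te pte te pte te pte t te pte te te pte t te pte; joining the 24 pieces gives the next term.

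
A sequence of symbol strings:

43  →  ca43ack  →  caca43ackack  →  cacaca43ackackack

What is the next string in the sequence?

s(k+1) = ca·s(k)·ack, so each term gains ca as a prefix and ack as a suffix.
So the next term is ca·cacaca43ackackack·ack.

cacacaca43ackackackack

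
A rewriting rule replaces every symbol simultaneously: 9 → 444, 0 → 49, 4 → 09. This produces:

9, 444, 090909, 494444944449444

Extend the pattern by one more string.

094440909090944409090909444090909

Replace each of the 15 characters of 494444944449444 in place — 09 444 09 09 09 09 444 09 09 09 09 444 09 09 09 — and concatenate.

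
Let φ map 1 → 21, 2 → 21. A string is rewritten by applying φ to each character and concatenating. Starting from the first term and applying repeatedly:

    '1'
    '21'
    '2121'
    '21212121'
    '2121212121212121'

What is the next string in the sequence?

Replace each of the 16 characters of 2121212121212121 in place — 21 21 21 21 21 21 21 21 21 21 21 21 21 21 21 21 — and concatenate.

21212121212121212121212121212121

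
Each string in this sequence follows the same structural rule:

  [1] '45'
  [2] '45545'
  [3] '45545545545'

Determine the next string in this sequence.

45545545545545545545545

Every step duplicates the string with '5' between the halves.
So the next term is two copies of 45545545545 with '5' between the halves.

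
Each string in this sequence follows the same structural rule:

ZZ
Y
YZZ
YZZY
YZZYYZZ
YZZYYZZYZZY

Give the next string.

YZZYYZZYZZYYZZYYZZ

This is a Fibonacci-style word recurrence s(k) = s(k−1)·s(k−2): e.g. Y·ZZ = YZZ.
Continuing: YZZYYZZYZZY · YZZYYZZ gives term 7.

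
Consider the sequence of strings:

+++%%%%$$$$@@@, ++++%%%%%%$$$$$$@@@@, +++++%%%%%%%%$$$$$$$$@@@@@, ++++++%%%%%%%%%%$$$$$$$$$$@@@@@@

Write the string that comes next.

The n-th term is n+1 +'s then 2n %'s then 2n $'s then n+1 @'s, where the shown terms are n = 2, 3, 4, 5.
At n = 6 the blocks have lengths 7, 12, 12, 7.

+++++++%%%%%%%%%%%%$$$$$$$$$$$$@@@@@@@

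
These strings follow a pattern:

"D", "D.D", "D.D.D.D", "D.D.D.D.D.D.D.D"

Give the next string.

s(k+1) = s(k)·.·s(k) — each term doubles the last with '.' between the halves.
One more doubling of D.D.D.D.D.D.D.D gives the answer.

D.D.D.D.D.D.D.D.D.D.D.D.D.D.D.D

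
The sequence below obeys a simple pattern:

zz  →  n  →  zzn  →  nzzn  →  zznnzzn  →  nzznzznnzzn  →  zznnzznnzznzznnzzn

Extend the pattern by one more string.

nzznzznnzznzznnzznnzznzznnzzn

From term 3 onward, concatenate the second-to-last term with the last: zz·n = zzn, n·zzn = nzzn, …
The next term joins nzznzznnzzn and zznnzznnzznzznnzzn.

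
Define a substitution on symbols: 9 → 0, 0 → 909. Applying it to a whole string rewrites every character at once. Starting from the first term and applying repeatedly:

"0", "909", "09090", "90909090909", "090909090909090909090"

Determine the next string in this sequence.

9090909090909090909090909090909090909090909

φ(090909090909090909090) expands symbol-by-symbol to 909 0 909 0 909 0 909 0 909 0 909 0 909 0 909 0 909 0 909 0 909; joining the 21 pieces gives the next term.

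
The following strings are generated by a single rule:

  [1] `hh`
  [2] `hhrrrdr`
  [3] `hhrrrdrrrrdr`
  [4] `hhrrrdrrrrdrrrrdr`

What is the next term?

hhrrrdrrrrdrrrrdrrrrdr

Each term is the previous one with rrrdr appended.
One more step from hhrrrdrrrrdrrrrdr gives the answer.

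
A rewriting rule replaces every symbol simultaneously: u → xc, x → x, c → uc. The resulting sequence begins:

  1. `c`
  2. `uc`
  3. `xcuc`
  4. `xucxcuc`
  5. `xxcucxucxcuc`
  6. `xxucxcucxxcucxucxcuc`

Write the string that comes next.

xxxcucxucxcucxxucxcucxxcucxucxcuc

φ(xxucxcucxxcucxucxcuc) expands symbol-by-symbol to x x xc uc x uc xc uc x x uc xc uc x xc uc x uc xc uc; joining the 20 pieces gives the next term.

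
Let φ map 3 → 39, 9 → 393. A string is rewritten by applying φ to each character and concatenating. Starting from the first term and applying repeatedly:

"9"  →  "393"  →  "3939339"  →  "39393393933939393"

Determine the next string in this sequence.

39393393933939393393933939393393933939339

Replace each of the 17 characters of 39393393933939393 in place — 39 393 39 393 39 39 393 39 393 39 39 393 39 393 39 393 39 — and concatenate.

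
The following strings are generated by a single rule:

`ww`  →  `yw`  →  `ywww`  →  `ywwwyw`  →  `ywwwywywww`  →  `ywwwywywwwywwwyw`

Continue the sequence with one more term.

This is a Fibonacci-style word recurrence s(k) = s(k−1)·s(k−2): e.g. yw·ww = ywww.
So term 7 is ywwwywywwwywwwyw·ywwwywywww.

ywwwywywwwywwwywywwwywywww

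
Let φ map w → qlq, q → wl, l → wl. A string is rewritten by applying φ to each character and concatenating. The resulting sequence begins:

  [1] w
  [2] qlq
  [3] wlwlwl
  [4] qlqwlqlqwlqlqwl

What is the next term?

wlwlwlqlqwlwlwlwlqlqwlwlwlwlqlqwl

Applying the rule to each of the 15 symbols of qlqwlqlqwlqlqwl gives the pieces wl wl wl qlq wl wl wl wl qlq wl wl wl wl qlq wl, which concatenate to the answer.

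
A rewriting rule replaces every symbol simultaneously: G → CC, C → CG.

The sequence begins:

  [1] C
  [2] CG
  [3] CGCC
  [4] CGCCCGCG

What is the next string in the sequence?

CGCCCGCGCGCCCGCC

Apply φ to CGCCCGCG symbol by symbol: C→CG, G→CC, C→CG, C→CG, C→CG, G→CC, C→CG, G→CC; joined: CG CC CG CG CG CC CG CC.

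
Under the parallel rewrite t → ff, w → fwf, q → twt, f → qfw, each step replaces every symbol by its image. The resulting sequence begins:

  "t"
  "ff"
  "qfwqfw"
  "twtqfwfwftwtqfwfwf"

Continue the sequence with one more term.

Replace each of the 18 characters of twtqfwfwftwtqfwfwf in place — ff fwf ff twt qfw fwf qfw fwf qfw ff fwf ff twt qfw fwf qfw fwf qfw — and concatenate.

fffwffftwtqfwfwfqfwfwfqfwfffwffftwtqfwfwfqfwfwfqfw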